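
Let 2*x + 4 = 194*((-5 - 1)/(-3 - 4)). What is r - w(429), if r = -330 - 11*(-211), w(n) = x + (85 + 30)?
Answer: 12564/7 ≈ 1794.9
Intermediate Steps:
x = 568/7 (x = -2 + (194*((-5 - 1)/(-3 - 4)))/2 = -2 + (194*(-6/(-7)))/2 = -2 + (194*(-6*(-1/7)))/2 = -2 + (194*(6/7))/2 = -2 + (1/2)*(1164/7) = -2 + 582/7 = 568/7 ≈ 81.143)
w(n) = 1373/7 (w(n) = 568/7 + (85 + 30) = 568/7 + 115 = 1373/7)
r = 1991 (r = -330 + 2321 = 1991)
r - w(429) = 1991 - 1*1373/7 = 1991 - 1373/7 = 12564/7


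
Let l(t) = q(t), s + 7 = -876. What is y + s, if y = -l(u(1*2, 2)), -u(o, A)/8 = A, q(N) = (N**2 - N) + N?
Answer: -1139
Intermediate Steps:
q(N) = N**2
u(o, A) = -8*A
s = -883 (s = -7 - 876 = -883)
l(t) = t**2
y = -256 (y = -(-8*2)**2 = -1*(-16)**2 = -1*256 = -256)
y + s = -256 - 883 = -1139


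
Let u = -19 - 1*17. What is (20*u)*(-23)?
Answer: 16560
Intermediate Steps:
u = -36 (u = -19 - 17 = -36)
(20*u)*(-23) = (20*(-36))*(-23) = -720*(-23) = 16560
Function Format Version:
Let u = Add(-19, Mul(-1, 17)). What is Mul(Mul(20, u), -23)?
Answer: 16560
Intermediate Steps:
u = -36 (u = Add(-19, -17) = -36)
Mul(Mul(20, u), -23) = Mul(Mul(20, -36), -23) = Mul(-720, -23) = 16560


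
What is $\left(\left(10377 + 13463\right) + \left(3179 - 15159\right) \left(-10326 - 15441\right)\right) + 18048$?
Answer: $308730548$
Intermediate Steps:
$\left(\left(10377 + 13463\right) + \left(3179 - 15159\right) \left(-10326 - 15441\right)\right) + 18048 = \left(23840 - -308688660\right) + 18048 = \left(23840 + 308688660\right) + 18048 = 308712500 + 18048 = 308730548$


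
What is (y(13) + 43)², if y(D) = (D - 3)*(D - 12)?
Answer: 2809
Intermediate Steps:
y(D) = (-12 + D)*(-3 + D) (y(D) = (-3 + D)*(-12 + D) = (-12 + D)*(-3 + D))
(y(13) + 43)² = ((36 + 13² - 15*13) + 43)² = ((36 + 169 - 195) + 43)² = (10 + 43)² = 53² = 2809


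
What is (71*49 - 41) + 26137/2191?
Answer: 7558795/2191 ≈ 3449.9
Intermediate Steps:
(71*49 - 41) + 26137/2191 = (3479 - 41) + 26137*(1/2191) = 3438 + 26137/2191 = 7558795/2191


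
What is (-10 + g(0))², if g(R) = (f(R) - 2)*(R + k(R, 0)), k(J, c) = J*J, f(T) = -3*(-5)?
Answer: 100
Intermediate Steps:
f(T) = 15
k(J, c) = J²
g(R) = 13*R + 13*R² (g(R) = (15 - 2)*(R + R²) = 13*(R + R²) = 13*R + 13*R²)
(-10 + g(0))² = (-10 + 13*0*(1 + 0))² = (-10 + 13*0*1)² = (-10 + 0)² = (-10)² = 100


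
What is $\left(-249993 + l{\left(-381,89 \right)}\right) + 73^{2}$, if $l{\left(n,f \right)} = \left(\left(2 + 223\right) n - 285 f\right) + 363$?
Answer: $-355391$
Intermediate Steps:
$l{\left(n,f \right)} = 363 - 285 f + 225 n$ ($l{\left(n,f \right)} = \left(225 n - 285 f\right) + 363 = \left(- 285 f + 225 n\right) + 363 = 363 - 285 f + 225 n$)
$\left(-249993 + l{\left(-381,89 \right)}\right) + 73^{2} = \left(-249993 + \left(363 - 25365 + 225 \left(-381\right)\right)\right) + 73^{2} = \left(-249993 - 110727\right) + 5329 = -360720 + 5329 = -355391$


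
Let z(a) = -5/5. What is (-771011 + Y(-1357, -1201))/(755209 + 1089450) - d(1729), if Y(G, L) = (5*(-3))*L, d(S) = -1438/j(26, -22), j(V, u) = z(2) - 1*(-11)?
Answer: 1322544841/9223295 ≈ 143.39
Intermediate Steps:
z(a) = -1 (z(a) = -5*1/5 = -1)
j(V, u) = 10 (j(V, u) = -1 - 1*(-11) = -1 + 11 = 10)
d(S) = -719/5 (d(S) = -1438/10 = -1438*1/10 = -719/5)
Y(G, L) = -15*L
(-771011 + Y(-1357, -1201))/(755209 + 1089450) - d(1729) = (-771011 - 15*(-1201))/(755209 + 1089450) - 1*(-719/5) = (-771011 + 18015)/1844659 + 719/5 = -752996*1/1844659 + 719/5 = -752996/1844659 + 719/5 = 1322544841/9223295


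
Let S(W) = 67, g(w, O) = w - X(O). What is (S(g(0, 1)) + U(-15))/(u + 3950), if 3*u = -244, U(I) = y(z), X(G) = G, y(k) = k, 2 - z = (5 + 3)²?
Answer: 15/11606 ≈ 0.0012924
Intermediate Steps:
z = -62 (z = 2 - (5 + 3)² = 2 - 1*8² = 2 - 1*64 = 2 - 64 = -62)
U(I) = -62
u = -244/3 (u = (⅓)*(-244) = -244/3 ≈ -81.333)
g(w, O) = w - O
(S(g(0, 1)) + U(-15))/(u + 3950) = (67 - 62)/(-244/3 + 3950) = 5/(11606/3) = 5*(3/11606) = 15/11606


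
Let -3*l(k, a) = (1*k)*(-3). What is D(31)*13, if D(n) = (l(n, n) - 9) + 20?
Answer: 546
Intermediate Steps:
l(k, a) = k (l(k, a) = -1*k*(-3)/3 = -k*(-3)/3 = -(-1)*k = k)
D(n) = 11 + n (D(n) = (n - 9) + 20 = (-9 + n) + 20 = 11 + n)
D(31)*13 = (11 + 31)*13 = 42*13 = 546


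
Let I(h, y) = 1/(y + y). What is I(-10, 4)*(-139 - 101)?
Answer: -30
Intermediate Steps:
I(h, y) = 1/(2*y)
I(-10, 4)*(-139 - 101) = ((½)/4)*(-139 - 101) = ((½)*(¼))*(-240) = (⅛)*(-240) = -30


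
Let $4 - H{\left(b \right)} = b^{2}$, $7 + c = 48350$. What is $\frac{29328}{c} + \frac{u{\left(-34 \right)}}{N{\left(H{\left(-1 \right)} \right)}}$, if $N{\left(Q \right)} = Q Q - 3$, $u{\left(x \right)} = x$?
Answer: $- \frac{733847}{145029} \approx -5.06$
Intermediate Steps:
$c = 48343$ ($c = -7 + 48350 = 48343$)
$H{\left(b \right)} = 4 - b^{2}$
$N{\left(Q \right)} = -3 + Q^{2}$ ($N{\left(Q \right)} = Q^{2} - 3 = -3 + Q^{2}$)
$\frac{29328}{c} + \frac{u{\left(-34 \right)}}{N{\left(H{\left(-1 \right)} \right)}} = \frac{29328}{48343} - \frac{34}{-3 + \left(4 - \left(-1\right)^{2}\right)^{2}} = 29328 \cdot \frac{1}{48343} - \frac{34}{-3 + \left(4 - 1\right)^{2}} = \frac{29328}{48343} - \frac{34}{-3 + \left(4 - 1\right)^{2}} = \frac{29328}{48343} - \frac{34}{-3 + 3^{2}} = \frac{29328}{48343} - \frac{34}{-3 + 9} = \frac{29328}{48343} - \frac{34}{6} = \frac{29328}{48343} - \frac{17}{3} = - \frac{733847}{145029}$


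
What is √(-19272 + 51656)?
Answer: 8*√506 ≈ 179.96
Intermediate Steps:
√(-19272 + 51656) = √32384 = 8*√506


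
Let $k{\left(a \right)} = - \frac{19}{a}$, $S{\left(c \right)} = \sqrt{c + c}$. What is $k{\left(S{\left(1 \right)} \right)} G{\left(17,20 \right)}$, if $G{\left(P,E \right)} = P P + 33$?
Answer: $- 3059 \sqrt{2} \approx -4326.1$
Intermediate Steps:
$G{\left(P,E \right)} = 33 + P^{2}$ ($G{\left(P,E \right)} = P^{2} + 33 = 33 + P^{2}$)
$S{\left(c \right)} = \sqrt{2} \sqrt{c}$ ($S{\left(c \right)} = \sqrt{2 c} = \sqrt{2} \sqrt{c}$)
$k{\left(S{\left(1 \right)} \right)} G{\left(17,20 \right)} = - \frac{19}{\sqrt{2} \sqrt{1}} \left(33 + 17^{2}\right) = - \frac{19}{\sqrt{2} \cdot 1} \left(33 + 289\right) = - \frac{19}{\sqrt{2}} \cdot 322 = - 19 \frac{\sqrt{2}}{2} \cdot 322 = - \frac{19 \sqrt{2}}{2} \cdot 322 = - 3059 \sqrt{2}$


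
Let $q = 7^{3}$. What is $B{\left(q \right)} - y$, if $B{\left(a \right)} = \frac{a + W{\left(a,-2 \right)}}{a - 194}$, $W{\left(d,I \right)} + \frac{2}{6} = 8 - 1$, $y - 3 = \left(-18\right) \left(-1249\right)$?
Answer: $- \frac{10049746}{447} \approx -22483.0$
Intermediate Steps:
$y = 22485$ ($y = 3 - -22482 = 3 + 22482 = 22485$)
$W{\left(d,I \right)} = \frac{20}{3}$ ($W{\left(d,I \right)} = - \frac{1}{3} + \left(8 - 1\right) = - \frac{1}{3} + 7 = \frac{20}{3}$)
$q = 343$
$B{\left(a \right)} = \frac{\frac{20}{3} + a}{-194 + a}$ ($B{\left(a \right)} = \frac{a + \frac{20}{3}}{a - 194} = \frac{\frac{20}{3} + a}{-194 + a}$)
$B{\left(q \right)} - y = \frac{\frac{20}{3} + 343}{-194 + 343} - 22485 = \frac{1}{149} \cdot \frac{1049}{3} - 22485 = \frac{1049}{447} - 22485 = - \frac{10049746}{447}$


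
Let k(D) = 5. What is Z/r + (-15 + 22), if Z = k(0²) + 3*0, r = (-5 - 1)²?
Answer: 257/36 ≈ 7.1389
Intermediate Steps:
r = 36 (r = (-6)² = 36)
Z = 5 (Z = 5 + 3*0 = 5 + 0 = 5)
Z/r + (-15 + 22) = 5/36 + (-15 + 22) = (1/36)*5 + 7 = 5/36 + 7 = 257/36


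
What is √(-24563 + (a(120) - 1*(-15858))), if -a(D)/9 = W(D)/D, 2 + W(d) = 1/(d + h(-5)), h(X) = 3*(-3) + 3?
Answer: I*√1256980435/380 ≈ 93.3*I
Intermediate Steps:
h(X) = -6 (h(X) = -9 + 3 = -6)
W(d) = -2 + 1/(-6 + d) (W(d) = -2 + 1/(d - 6) = -2 + 1/(-6 + d))
a(D) = -9*(13 - 2*D)/(D*(-6 + D)) (a(D) = -9*(13 - 2*D)/(-6 + D)/D = -9*(13 - 2*D)/(D*(-6 + D)))
√(-24563 + (a(120) - 1*(-15858))) = √(-24563 + (9*(-13 + 2*120)/(120*(-6 + 120)) - 1*(-15858))) = √(-24563 + (9*(1/120)*(-13 + 240)/114 + 15858)) = √(-24563 + (9*(1/120)*(1/114)*227 + 15858)) = √(-24563 + (227/1520 + 15858)) = √(-24563 + 24104387/1520) = √(-13231373/1520) = I*√1256980435/380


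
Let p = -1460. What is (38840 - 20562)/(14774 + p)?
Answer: 9139/6657 ≈ 1.3728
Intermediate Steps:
(38840 - 20562)/(14774 + p) = (38840 - 20562)/(14774 - 1460) = 18278/13314 = 18278*(1/13314) = 9139/6657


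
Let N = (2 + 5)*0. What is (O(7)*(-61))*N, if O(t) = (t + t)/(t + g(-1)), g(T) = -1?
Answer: 0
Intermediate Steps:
O(t) = 2*t/(-1 + t) (O(t) = (t + t)/(t - 1) = (2*t)/(-1 + t) = 2*t/(-1 + t))
N = 0 (N = 7*0 = 0)
(O(7)*(-61))*N = ((2*7/(-1 + 7))*(-61))*0 = ((2*7/6)*(-61))*0 = ((2*7*(⅙))*(-61))*0 = ((7/3)*(-61))*0 = -427/3*0 = 0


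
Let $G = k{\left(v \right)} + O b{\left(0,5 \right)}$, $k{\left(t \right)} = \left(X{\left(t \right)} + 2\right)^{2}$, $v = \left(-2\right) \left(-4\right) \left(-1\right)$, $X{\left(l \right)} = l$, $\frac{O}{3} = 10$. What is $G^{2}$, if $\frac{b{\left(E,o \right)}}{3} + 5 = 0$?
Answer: $171396$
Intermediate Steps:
$O = 30$ ($O = 3 \cdot 10 = 30$)
$b{\left(E,o \right)} = -15$ ($b{\left(E,o \right)} = -15 + 3 \cdot 0 = -15 + 0 = -15$)
$v = -8$ ($v = 8 \left(-1\right) = -8$)
$k{\left(t \right)} = \left(2 + t\right)^{2}$ ($k{\left(t \right)} = \left(t + 2\right)^{2} = \left(2 + t\right)^{2}$)
$G = -414$ ($G = \left(2 - 8\right)^{2} + 30 \left(-15\right) = \left(-6\right)^{2} - 450 = 36 - 450 = -414$)
$G^{2} = \left(-414\right)^{2} = 171396$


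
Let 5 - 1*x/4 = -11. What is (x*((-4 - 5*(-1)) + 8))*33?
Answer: 19008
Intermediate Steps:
x = 64 (x = 20 - 4*(-11) = 20 + 44 = 64)
(x*((-4 - 5*(-1)) + 8))*33 = (64*((-4 - 5*(-1)) + 8))*33 = (64*((-4 + 5) + 8))*33 = (64*(1 + 8))*33 = (64*9)*33 = 576*33 = 19008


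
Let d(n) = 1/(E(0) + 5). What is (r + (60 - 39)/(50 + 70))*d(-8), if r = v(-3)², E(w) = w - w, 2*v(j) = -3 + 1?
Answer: 47/200 ≈ 0.23500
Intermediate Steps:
v(j) = -1 (v(j) = (-3 + 1)/2 = (½)*(-2) = -1)
E(w) = 0
d(n) = ⅕ (d(n) = 1/(0 + 5) = 1/5 = ⅕)
r = 1 (r = (-1)² = 1)
(r + (60 - 39)/(50 + 70))*d(-8) = (1 + (60 - 39)/(50 + 70))*(⅕) = (1 + 21/120)*(⅕) = (1 + 21*(1/120))*(⅕) = (1 + 7/40)*(⅕) = (47/40)*(⅕) = 47/200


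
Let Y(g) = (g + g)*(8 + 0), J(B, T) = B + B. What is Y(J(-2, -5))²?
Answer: 4096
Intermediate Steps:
J(B, T) = 2*B
Y(g) = 16*g (Y(g) = (2*g)*8 = 16*g)
Y(J(-2, -5))² = (16*(2*(-2)))² = (16*(-4))² = (-64)² = 4096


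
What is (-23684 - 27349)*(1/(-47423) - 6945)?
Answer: 16807858176288/47423 ≈ 3.5442e+8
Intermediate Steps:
(-23684 - 27349)*(1/(-47423) - 6945) = -51033*(-1/47423 - 6945) = -51033*(-329352736/47423) = 16807858176288/47423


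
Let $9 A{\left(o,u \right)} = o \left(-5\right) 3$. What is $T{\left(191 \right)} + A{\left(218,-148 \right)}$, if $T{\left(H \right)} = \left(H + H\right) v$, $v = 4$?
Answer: $\frac{3494}{3} \approx 1164.7$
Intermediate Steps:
$A{\left(o,u \right)} = - \frac{5 o}{3}$ ($A{\left(o,u \right)} = \frac{o \left(-5\right) 3}{9} = \frac{- 5 o 3}{9} = \frac{\left(-15\right) o}{9} = - \frac{5 o}{3}$)
$T{\left(H \right)} = 8 H$ ($T{\left(H \right)} = \left(H + H\right) 4 = 2 H 4 = 8 H$)
$T{\left(191 \right)} + A{\left(218,-148 \right)} = 8 \cdot 191 - \frac{1090}{3} = 1528 - \frac{1090}{3} = \frac{3494}{3}$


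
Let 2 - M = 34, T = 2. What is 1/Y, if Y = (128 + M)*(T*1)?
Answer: 1/192 ≈ 0.0052083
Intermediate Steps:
M = -32 (M = 2 - 1*34 = 2 - 34 = -32)
Y = 192 (Y = (128 - 32)*(2*1) = 96*2 = 192)
1/Y = 1/192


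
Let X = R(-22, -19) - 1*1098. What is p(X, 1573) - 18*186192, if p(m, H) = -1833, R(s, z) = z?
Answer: -3353289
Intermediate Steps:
X = -1117 (X = -19 - 1*1098 = -19 - 1098 = -1117)
p(X, 1573) - 18*186192 = -1833 - 18*186192 = -1833 - 3351456 = -3353289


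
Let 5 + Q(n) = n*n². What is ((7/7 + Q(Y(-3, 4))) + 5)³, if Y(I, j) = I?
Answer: -17576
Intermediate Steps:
Q(n) = -5 + n³ (Q(n) = -5 + n*n² = -5 + n³)
((7/7 + Q(Y(-3, 4))) + 5)³ = ((7/7 + (-5 + (-3)³)) + 5)³ = ((7*(⅐) + (-5 - 27)) + 5)³ = ((1 - 32) + 5)³ = (-31 + 5)³ = (-26)³ = -17576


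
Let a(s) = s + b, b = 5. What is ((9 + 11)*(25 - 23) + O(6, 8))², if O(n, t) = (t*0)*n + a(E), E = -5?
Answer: 1600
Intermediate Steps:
a(s) = 5 + s (a(s) = s + 5 = 5 + s)
O(n, t) = 0 (O(n, t) = (t*0)*n + (5 - 5) = 0*n + 0 = 0 + 0 = 0)
((9 + 11)*(25 - 23) + O(6, 8))² = ((9 + 11)*(25 - 23) + 0)² = (20*2 + 0)² = (40 + 0)² = 40² = 1600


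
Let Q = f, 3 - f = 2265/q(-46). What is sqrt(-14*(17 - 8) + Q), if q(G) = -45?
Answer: I*sqrt(654)/3 ≈ 8.5245*I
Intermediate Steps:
f = 160/3 (f = 3 - 2265/(-45) = 3 - 2265*(-1)/45 = 3 - 1*(-151/3) = 3 + 151/3 = 160/3 ≈ 53.333)
Q = 160/3 ≈ 53.333
sqrt(-14*(17 - 8) + Q) = sqrt(-14*(17 - 8) + 160/3) = sqrt(-14*9 + 160/3) = sqrt(-126 + 160/3) = sqrt(-218/3) = I*sqrt(654)/3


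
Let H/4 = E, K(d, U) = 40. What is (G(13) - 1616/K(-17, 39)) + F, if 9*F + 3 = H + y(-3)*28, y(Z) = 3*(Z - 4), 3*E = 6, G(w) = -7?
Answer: -5048/45 ≈ -112.18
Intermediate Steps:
E = 2 (E = (⅓)*6 = 2)
y(Z) = -12 + 3*Z (y(Z) = 3*(-4 + Z) = -12 + 3*Z)
H = 8 (H = 4*2 = 8)
F = -583/9 (F = -⅓ + (8 + (-12 + 3*(-3))*28)/9 = -⅓ + (8 + (-12 - 9)*28)/9 = -⅓ + (8 - 21*28)/9 = -⅓ + (8 - 588)/9 = -⅓ + (⅑)*(-580) = -⅓ - 580/9 = -583/9 ≈ -64.778)
(G(13) - 1616/K(-17, 39)) + F = (-7 - 1616/40) - 583/9 = (-7 - 1616*1/40) - 583/9 = (-7 - 202/5) - 583/9 = -237/5 - 583/9 = -5048/45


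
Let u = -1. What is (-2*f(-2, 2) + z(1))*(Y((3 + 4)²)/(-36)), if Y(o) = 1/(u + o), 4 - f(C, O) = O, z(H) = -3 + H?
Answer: 1/288 ≈ 0.0034722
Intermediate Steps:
f(C, O) = 4 - O
Y(o) = 1/(-1 + o)
(-2*f(-2, 2) + z(1))*(Y((3 + 4)²)/(-36)) = (-2*(4 - 1*2) + (-3 + 1))*(1/(-1 + (3 + 4)²*(-36))) = (-2*(4 - 2) - 2)*(-1/36/(-1 + 7²)) = (-2*2 - 2)*(-1/36/(-1 + 49)) = (-4 - 2)*(-1/36/48) = -(-1)/(8*36) = -6*(-1/1728) = 1/288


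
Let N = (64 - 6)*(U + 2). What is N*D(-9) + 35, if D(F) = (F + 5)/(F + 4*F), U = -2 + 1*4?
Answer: 2503/45 ≈ 55.622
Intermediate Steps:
U = 2 (U = -2 + 4 = 2)
D(F) = (5 + F)/(5*F) (D(F) = (5 + F)/((5*F)) = (5 + F)*(1/(5*F)) = (5 + F)/(5*F))
N = 232 (N = (64 - 6)*(2 + 2) = 58*4 = 232)
N*D(-9) + 35 = 232*((⅕)*(5 - 9)/(-9)) + 35 = 232*((⅕)*(-⅑)*(-4)) + 35 = 232*(4/45) + 35 = 928/45 + 35 = 2503/45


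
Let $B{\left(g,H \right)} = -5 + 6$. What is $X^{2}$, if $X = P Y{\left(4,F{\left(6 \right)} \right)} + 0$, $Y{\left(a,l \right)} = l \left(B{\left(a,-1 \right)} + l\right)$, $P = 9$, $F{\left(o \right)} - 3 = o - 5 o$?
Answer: $14288400$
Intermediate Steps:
$F{\left(o \right)} = 3 - 4 o$ ($F{\left(o \right)} = 3 + \left(o - 5 o\right) = 3 - 4 o$)
$B{\left(g,H \right)} = 1$
$Y{\left(a,l \right)} = l \left(1 + l\right)$
$X = 3780$ ($X = 9 \left(3 - 24\right) \left(1 + \left(3 - 24\right)\right) + 0 = 9 \left(- 21 \left(1 - 21\right)\right) + 0 = 9 \left(\left(-21\right) \left(-20\right)\right) + 0 = 9 \cdot 420 + 0 = 3780 + 0 = 3780$)
$X^{2} = 3780^{2} = 14288400$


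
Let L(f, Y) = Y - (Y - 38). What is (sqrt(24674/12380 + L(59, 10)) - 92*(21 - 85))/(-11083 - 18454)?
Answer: -5888/29537 - sqrt(1532377830)/182834030 ≈ -0.19956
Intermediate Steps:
L(f, Y) = 38 (L(f, Y) = Y - (-38 + Y) = Y + (38 - Y) = 38)
(sqrt(24674/12380 + L(59, 10)) - 92*(21 - 85))/(-11083 - 18454) = (sqrt(24674/12380 + 38) - 92*(21 - 85))/(-11083 - 18454) = (sqrt(24674*(1/12380) + 38) - 92*(-64))/(-29537) = (sqrt(12337/6190 + 38) + 5888)*(-1/29537) = (sqrt(247557/6190) + 5888)*(-1/29537) = (sqrt(1532377830)/6190 + 5888)*(-1/29537) = (5888 + sqrt(1532377830)/6190)*(-1/29537) = -5888/29537 - sqrt(1532377830)/182834030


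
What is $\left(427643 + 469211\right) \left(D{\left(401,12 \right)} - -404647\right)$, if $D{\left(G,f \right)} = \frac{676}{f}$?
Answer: $\frac{1088879409940}{3} \approx 3.6296 \cdot 10^{11}$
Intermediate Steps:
$\left(427643 + 469211\right) \left(D{\left(401,12 \right)} - -404647\right) = \left(427643 + 469211\right) \left(\frac{676}{12} - -404647\right) = 896854 \left(676 \cdot \frac{1}{12} + 404647\right) = 896854 \left(\frac{169}{3} + 404647\right) = 896854 \cdot \frac{1214110}{3} = \frac{1088879409940}{3}$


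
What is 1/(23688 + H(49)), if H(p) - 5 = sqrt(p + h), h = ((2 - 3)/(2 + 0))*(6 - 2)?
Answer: 23693/561358202 - sqrt(47)/561358202 ≈ 4.2194e-5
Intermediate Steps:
h = -2 (h = -1/2*4 = -2)
H(p) = 5 + sqrt(-2 + p) (H(p) = 5 + sqrt(p - 2) = 5 + sqrt(-2 + p))
1/(23688 + H(49)) = 1/(23688 + (5 + sqrt(-2 + 49))) = 1/(23688 + (5 + sqrt(47))) = 1/(23693 + sqrt(47))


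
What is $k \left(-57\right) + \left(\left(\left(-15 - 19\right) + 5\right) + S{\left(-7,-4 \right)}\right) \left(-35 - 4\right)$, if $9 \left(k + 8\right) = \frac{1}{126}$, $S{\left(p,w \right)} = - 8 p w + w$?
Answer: $\frac{3961043}{378} \approx 10479.0$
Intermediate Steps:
$S{\left(p,w \right)} = w - 8 p w$ ($S{\left(p,w \right)} = - 8 p w + w = w - 8 p w$)
$k = - \frac{9071}{1134}$ ($k = -8 + \frac{1}{9 \cdot 126} = -8 + \frac{1}{9} \cdot \frac{1}{126} = -8 + \frac{1}{1134} = - \frac{9071}{1134} \approx -7.9991$)
$k \left(-57\right) + \left(\left(\left(-15 - 19\right) + 5\right) + S{\left(-7,-4 \right)}\right) \left(-35 - 4\right) = \left(- \frac{9071}{1134}\right) \left(-57\right) + \left(\left(\left(-15 - 19\right) + 5\right) - 4 \left(1 - -56\right)\right) \left(-35 - 4\right) = \frac{172349}{378} + \left(\left(-34 + 5\right) - 4 \left(1 + 56\right)\right) \left(-39\right) = \frac{172349}{378} + \left(-29 - 228\right) \left(-39\right) = \frac{172349}{378} - -10023 = \frac{172349}{378} + 10023 = \frac{3961043}{378}$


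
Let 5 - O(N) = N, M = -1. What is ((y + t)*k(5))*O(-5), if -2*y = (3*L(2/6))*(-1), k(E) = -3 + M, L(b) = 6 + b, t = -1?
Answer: -340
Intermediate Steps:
O(N) = 5 - N
k(E) = -4 (k(E) = -3 - 1 = -4)
y = 19/2 (y = -3*(6 + 2/6)*(-1)/2 = -3*(6 + 2*(1/6))*(-1)/2 = -3*(6 + 1/3)*(-1)/2 = -3*(19/3)*(-1)/2 = -19*(-1)/2 = -1/2*(-19) = 19/2 ≈ 9.5000)
((y + t)*k(5))*O(-5) = ((19/2 - 1)*(-4))*(5 - 1*(-5)) = ((17/2)*(-4))*(5 + 5) = -34*10 = -340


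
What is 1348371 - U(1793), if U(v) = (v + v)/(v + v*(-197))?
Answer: 132140359/98 ≈ 1.3484e+6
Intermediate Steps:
U(v) = -1/98 (U(v) = (2*v)/(v - 197*v) = (2*v)/((-196*v)) = (2*v)*(-1/(196*v)) = -1/98)
1348371 - U(1793) = 1348371 - 1*(-1/98) = 1348371 + 1/98 = 132140359/98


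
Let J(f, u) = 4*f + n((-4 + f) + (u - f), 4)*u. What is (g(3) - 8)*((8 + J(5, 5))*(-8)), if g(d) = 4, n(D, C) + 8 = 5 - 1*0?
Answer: 416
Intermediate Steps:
n(D, C) = -3 (n(D, C) = -8 + (5 - 1*0) = -8 + (5 + 0) = -8 + 5 = -3)
J(f, u) = -3*u + 4*f (J(f, u) = 4*f - 3*u = -3*u + 4*f)
(g(3) - 8)*((8 + J(5, 5))*(-8)) = (4 - 8)*((8 + (-3*5 + 4*5))*(-8)) = -4*(8 + (-15 + 20))*(-8) = -4*(8 + 5)*(-8) = -52*(-8) = -4*(-104) = 416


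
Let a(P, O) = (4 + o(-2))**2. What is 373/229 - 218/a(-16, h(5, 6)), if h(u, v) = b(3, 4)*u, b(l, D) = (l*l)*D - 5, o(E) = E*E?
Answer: -13025/7328 ≈ -1.7774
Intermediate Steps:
o(E) = E**2
b(l, D) = -5 + D*l**2 (b(l, D) = l**2*D - 5 = D*l**2 - 5 = -5 + D*l**2)
h(u, v) = 31*u (h(u, v) = (-5 + 4*3**2)*u = (-5 + 4*9)*u = (-5 + 36)*u = 31*u)
a(P, O) = 64 (a(P, O) = (4 + (-2)**2)**2 = (4 + 4)**2 = 8**2 = 64)
373/229 - 218/a(-16, h(5, 6)) = 373/229 - 218/64 = 373*(1/229) - 218*1/64 = 373/229 - 109/32 = -13025/7328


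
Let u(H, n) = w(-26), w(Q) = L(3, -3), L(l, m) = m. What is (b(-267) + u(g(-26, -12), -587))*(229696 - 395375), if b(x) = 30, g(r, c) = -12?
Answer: -4473333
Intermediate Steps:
w(Q) = -3
u(H, n) = -3
(b(-267) + u(g(-26, -12), -587))*(229696 - 395375) = (30 - 3)*(229696 - 395375) = 27*(-165679) = -4473333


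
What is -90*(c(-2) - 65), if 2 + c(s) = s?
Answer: 6210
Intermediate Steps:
c(s) = -2 + s
-90*(c(-2) - 65) = -90*((-2 - 2) - 65) = -90*(-4 - 65) = -90*(-69) = 6210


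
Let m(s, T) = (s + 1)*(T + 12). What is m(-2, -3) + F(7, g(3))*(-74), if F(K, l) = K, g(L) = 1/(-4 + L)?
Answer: -527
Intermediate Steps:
m(s, T) = (1 + s)*(12 + T)
m(-2, -3) + F(7, g(3))*(-74) = (12 - 3 + 12*(-2) - 3*(-2)) + 7*(-74) = (12 - 3 - 24 + 6) - 518 = -9 - 518 = -527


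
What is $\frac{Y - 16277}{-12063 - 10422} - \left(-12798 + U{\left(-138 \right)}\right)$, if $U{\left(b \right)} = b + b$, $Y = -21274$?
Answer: $\frac{98002147}{7495} \approx 13076.0$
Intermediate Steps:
$U{\left(b \right)} = 2 b$
$\frac{Y - 16277}{-12063 - 10422} - \left(-12798 + U{\left(-138 \right)}\right) = \frac{-21274 - 16277}{-12063 - 10422} - \left(-12798 + 2 \left(-138\right)\right) = - \frac{37551}{-22485} - \left(-12798 - 276\right) = \left(-37551\right) \left(- \frac{1}{22485}\right) - -13074 = \frac{12517}{7495} + 13074 = \frac{98002147}{7495}$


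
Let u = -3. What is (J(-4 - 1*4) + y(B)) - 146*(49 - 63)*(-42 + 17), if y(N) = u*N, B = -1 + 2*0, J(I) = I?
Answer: -51105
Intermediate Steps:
B = -1 (B = -1 + 0 = -1)
y(N) = -3*N
(J(-4 - 1*4) + y(B)) - 146*(49 - 63)*(-42 + 17) = ((-4 - 1*4) - 3*(-1)) - 146*(49 - 63)*(-42 + 17) = ((-4 - 4) + 3) - (-2044)*(-25) = (-8 + 3) - 146*350 = -5 - 51100 = -51105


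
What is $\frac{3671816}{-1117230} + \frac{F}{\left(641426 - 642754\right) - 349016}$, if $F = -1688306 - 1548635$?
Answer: $\frac{1165004444363}{195707413560} \approx 5.9528$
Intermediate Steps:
$F = -3236941$
$\frac{3671816}{-1117230} + \frac{F}{\left(641426 - 642754\right) - 349016} = \frac{3671816}{-1117230} - \frac{3236941}{\left(641426 - 642754\right) - 349016} = 3671816 \left(- \frac{1}{1117230}\right) - \frac{3236941}{-1328 - 349016} = - \frac{1835908}{558615} - \frac{3236941}{-350344} = - \frac{1835908}{558615} - - \frac{3236941}{350344} = - \frac{1835908}{558615} + \frac{3236941}{350344} = \frac{1165004444363}{195707413560}$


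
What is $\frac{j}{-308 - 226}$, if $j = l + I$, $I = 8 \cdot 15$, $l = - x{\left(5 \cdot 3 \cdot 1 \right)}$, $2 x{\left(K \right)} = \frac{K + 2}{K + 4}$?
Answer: $- \frac{4543}{20292} \approx -0.22388$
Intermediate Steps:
$x{\left(K \right)} = \frac{2 + K}{2 \left(4 + K\right)}$ ($x{\left(K \right)} = \frac{\left(K + 2\right) \frac{1}{K + 4}}{2} = \frac{\left(2 + K\right) \frac{1}{4 + K}}{2} = \frac{\frac{1}{4 + K} \left(2 + K\right)}{2} = \frac{2 + K}{2 \left(4 + K\right)}$)
$l = - \frac{17}{38}$ ($l = - \frac{2 + 5 \cdot 3 \cdot 1}{2 \left(4 + 5 \cdot 3 \cdot 1\right)} = - \frac{2 + 5 \cdot 3}{2 \left(4 + 5 \cdot 3\right)} = - \frac{2 + 15}{2 \left(4 + 15\right)} = - \frac{17}{2 \cdot 19} = \left(-1\right) \frac{17}{38} = - \frac{17}{38} \approx -0.44737$)
$I = 120$
$j = \frac{4543}{38}$ ($j = - \frac{17}{38} + 120 = \frac{4543}{38} \approx 119.55$)
$\frac{j}{-308 - 226} = \frac{4543}{38 \left(-308 - 226\right)} = \frac{4543}{38 \left(-534\right)} = \frac{4543}{38} \left(- \frac{1}{534}\right) = - \frac{4543}{20292}$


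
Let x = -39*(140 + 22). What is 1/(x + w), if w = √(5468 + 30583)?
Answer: -2106/13293691 - √36051/39881073 ≈ -0.00016318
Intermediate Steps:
x = -6318 (x = -39*162 = -6318)
w = √36051 ≈ 189.87
1/(x + w) = 1/(-6318 + √36051)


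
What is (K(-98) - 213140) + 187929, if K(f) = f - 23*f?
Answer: -23055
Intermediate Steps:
K(f) = -22*f
(K(-98) - 213140) + 187929 = (-22*(-98) - 213140) + 187929 = (2156 - 213140) + 187929 = -210984 + 187929 = -23055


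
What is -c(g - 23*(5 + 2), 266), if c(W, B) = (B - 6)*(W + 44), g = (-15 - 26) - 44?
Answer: 52520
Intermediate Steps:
g = -85 (g = -41 - 44 = -85)
c(W, B) = (-6 + B)*(44 + W)
-c(g - 23*(5 + 2), 266) = -(-264 - 6*(-85 - 23*(5 + 2)) + 44*266 + 266*(-85 - 23*(5 + 2))) = -(-264 - 6*(-85 - 23*7) + 11704 + 266*(-85 - 23*7)) = -(-264 - 6*(-85 - 161) + 11704 + 266*(-85 - 161)) = -(-264 - 6*(-246) + 11704 + 266*(-246)) = -(-264 + 1476 + 11704 - 65436) = -1*(-52520) = 52520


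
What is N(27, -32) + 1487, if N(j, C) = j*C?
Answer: 623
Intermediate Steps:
N(j, C) = C*j
N(27, -32) + 1487 = -32*27 + 1487 = -864 + 1487 = 623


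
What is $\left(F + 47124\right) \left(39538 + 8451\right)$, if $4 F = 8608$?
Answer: $2364705964$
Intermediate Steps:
$F = 2152$ ($F = \frac{1}{4} \cdot 8608 = 2152$)
$\left(F + 47124\right) \left(39538 + 8451\right) = \left(2152 + 47124\right) \left(39538 + 8451\right) = 49276 \cdot 47989 = 2364705964$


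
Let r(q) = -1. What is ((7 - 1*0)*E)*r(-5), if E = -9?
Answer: 63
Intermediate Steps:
((7 - 1*0)*E)*r(-5) = ((7 - 1*0)*(-9))*(-1) = ((7 + 0)*(-9))*(-1) = (7*(-9))*(-1) = -63*(-1) = 63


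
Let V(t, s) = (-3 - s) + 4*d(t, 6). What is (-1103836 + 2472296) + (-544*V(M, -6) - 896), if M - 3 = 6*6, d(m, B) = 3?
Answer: 1359404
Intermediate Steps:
M = 39 (M = 3 + 6*6 = 3 + 36 = 39)
V(t, s) = 9 - s (V(t, s) = (-3 - s) + 4*3 = (-3 - s) + 12 = 9 - s)
(-1103836 + 2472296) + (-544*V(M, -6) - 896) = (-1103836 + 2472296) + (-544*(9 - 1*(-6)) - 896) = 1368460 + (-544*(9 + 6) - 896) = 1368460 + (-544*15 - 896) = 1368460 + (-8160 - 896) = 1368460 - 9056 = 1359404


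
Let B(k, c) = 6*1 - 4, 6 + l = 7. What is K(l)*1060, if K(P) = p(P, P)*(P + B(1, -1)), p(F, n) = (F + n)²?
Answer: 12720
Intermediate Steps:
l = 1 (l = -6 + 7 = 1)
B(k, c) = 2 (B(k, c) = 6 - 4 = 2)
K(P) = 4*P²*(2 + P) (K(P) = (P + P)²*(P + 2) = (2*P)²*(2 + P) = (4*P²)*(2 + P) = 4*P²*(2 + P))
K(l)*1060 = (4*1²*(2 + 1))*1060 = (4*1*3)*1060 = 12*1060 = 12720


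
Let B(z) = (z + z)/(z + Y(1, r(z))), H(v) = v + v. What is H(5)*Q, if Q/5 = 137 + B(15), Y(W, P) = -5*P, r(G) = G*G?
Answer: 253400/37 ≈ 6848.6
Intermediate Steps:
r(G) = G²
H(v) = 2*v
B(z) = 2*z/(z - 5*z²) (B(z) = (z + z)/(z - 5*z²) = (2*z)/(z - 5*z²) = 2*z/(z - 5*z²))
Q = 25340/37 (Q = 5*(137 - 2/(-1 + 5*15)) = 5*(137 - 2/(-1 + 75)) = 5*(137 - 2/74) = 5*(137 - 2*1/74) = 5*(137 - 1/37) = 5*(5068/37) = 25340/37 ≈ 684.87)
H(5)*Q = (2*5)*(25340/37) = 10*(25340/37) = 253400/37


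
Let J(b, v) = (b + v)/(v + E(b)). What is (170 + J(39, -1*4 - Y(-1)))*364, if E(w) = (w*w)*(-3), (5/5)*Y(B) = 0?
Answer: 282593220/4567 ≈ 61877.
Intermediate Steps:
Y(B) = 0
E(w) = -3*w**2 (E(w) = w**2*(-3) = -3*w**2)
J(b, v) = (b + v)/(v - 3*b**2)
(170 + J(39, -1*4 - Y(-1)))*364 = (170 + (39 + (-1*4 - 1*0))/((-1*4 - 1*0) - 3*39**2))*364 = (170 + (39 + (-4 + 0))/((-4 + 0) - 3*1521))*364 = (170 + (39 - 4)/(-4 - 4563))*364 = (170 + 35/(-4567))*364 = (170 - 1/4567*35)*364 = (170 - 35/4567)*364 = (776355/4567)*364 = 282593220/4567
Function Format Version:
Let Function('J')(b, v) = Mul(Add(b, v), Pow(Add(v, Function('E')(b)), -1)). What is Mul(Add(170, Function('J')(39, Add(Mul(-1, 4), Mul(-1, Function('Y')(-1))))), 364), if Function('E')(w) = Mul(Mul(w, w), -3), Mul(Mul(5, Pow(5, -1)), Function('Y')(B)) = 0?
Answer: Rational(282593220, 4567) ≈ 61877.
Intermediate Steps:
Function('Y')(B) = 0
Function('E')(w) = Mul(-3, Pow(w, 2)) (Function('E')(w) = Mul(Pow(w, 2), -3) = Mul(-3, Pow(w, 2)))
Function('J')(b, v) = Mul(Pow(Add(v, Mul(-3, Pow(b, 2))), -1), Add(b, v)) (Function('J')(b, v) = Mul(Add(b, v), Pow(Add(v, Mul(-3, Pow(b, 2))), -1)) = Mul(Pow(Add(v, Mul(-3, Pow(b, 2))), -1), Add(b, v)))
Mul(Add(170, Function('J')(39, Add(Mul(-1, 4), Mul(-1, Function('Y')(-1))))), 364) = Mul(Add(170, Mul(Pow(Add(Add(Mul(-1, 4), Mul(-1, 0)), Mul(-3, Pow(39, 2))), -1), Add(39, Add(Mul(-1, 4), Mul(-1, 0))))), 364) = Mul(Add(170, Mul(Pow(Add(Add(-4, 0), Mul(-3, 1521)), -1), Add(39, Add(-4, 0)))), 364) = Mul(Add(170, Mul(Pow(Add(-4, -4563), -1), Add(39, -4))), 364) = Mul(Add(170, Mul(Pow(-4567, -1), 35)), 364) = Mul(Add(170, Mul(Rational(-1, 4567), 35)), 364) = Mul(Add(170, Rational(-35, 4567)), 364) = Mul(Rational(776355, 4567), 364) = Rational(282593220, 4567)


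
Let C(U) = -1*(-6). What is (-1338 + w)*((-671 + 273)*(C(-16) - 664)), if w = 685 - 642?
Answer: -339139780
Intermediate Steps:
w = 43
C(U) = 6
(-1338 + w)*((-671 + 273)*(C(-16) - 664)) = (-1338 + 43)*((-671 + 273)*(6 - 664)) = -(-515410)*(-658) = -1295*261884 = -339139780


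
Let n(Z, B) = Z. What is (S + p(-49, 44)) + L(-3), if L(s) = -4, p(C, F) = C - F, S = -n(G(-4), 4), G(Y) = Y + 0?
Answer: -93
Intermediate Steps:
G(Y) = Y
S = 4 (S = -1*(-4) = 4)
(S + p(-49, 44)) + L(-3) = (4 + (-49 - 1*44)) - 4 = (4 + (-49 - 44)) - 4 = (4 - 93) - 4 = -89 - 4 = -93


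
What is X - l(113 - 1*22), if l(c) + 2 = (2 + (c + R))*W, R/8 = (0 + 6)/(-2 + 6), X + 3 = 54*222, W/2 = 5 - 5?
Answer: 11987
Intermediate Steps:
W = 0 (W = 2*(5 - 5) = 2*0 = 0)
X = 11985 (X = -3 + 54*222 = -3 + 11988 = 11985)
R = 12 (R = 8*((0 + 6)/(-2 + 6)) = 8*(6/4) = 8*(6*(¼)) = 8*(3/2) = 12)
l(c) = -2 (l(c) = -2 + (2 + (c + 12))*0 = -2 + (2 + (12 + c))*0 = -2 + (14 + c)*0 = -2 + 0 = -2)
X - l(113 - 1*22) = 11985 - 1*(-2) = 11985 + 2 = 11987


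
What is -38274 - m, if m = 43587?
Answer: -81861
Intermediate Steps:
-38274 - m = -38274 - 1*43587 = -38274 - 43587 = -81861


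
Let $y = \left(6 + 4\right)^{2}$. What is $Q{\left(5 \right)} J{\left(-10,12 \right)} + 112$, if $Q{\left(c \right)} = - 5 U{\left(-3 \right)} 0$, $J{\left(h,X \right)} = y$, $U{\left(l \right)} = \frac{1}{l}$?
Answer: $112$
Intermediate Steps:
$y = 100$ ($y = 10^{2} = 100$)
$J{\left(h,X \right)} = 100$
$Q{\left(c \right)} = 0$ ($Q{\left(c \right)} = - \frac{5}{-3} \cdot 0 = \left(-5\right) \left(- \frac{1}{3}\right) 0 = \frac{5}{3} \cdot 0 = 0$)
$Q{\left(5 \right)} J{\left(-10,12 \right)} + 112 = 0 \cdot 100 + 112 = 0 + 112 = 112$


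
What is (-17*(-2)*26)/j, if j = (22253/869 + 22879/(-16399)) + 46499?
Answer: 1145240564/60271798715 ≈ 0.019001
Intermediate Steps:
j = 60271798715/1295521 (j = (22253*(1/869) + 22879*(-1/16399)) + 46499 = (2023/79 - 22879/16399) + 46499 = 31367736/1295521 + 46499 = 60271798715/1295521 ≈ 46523.)
(-17*(-2)*26)/j = (-17*(-2)*26)/(60271798715/1295521) = (34*26)*(1295521/60271798715) = 884*(1295521/60271798715) = 1145240564/60271798715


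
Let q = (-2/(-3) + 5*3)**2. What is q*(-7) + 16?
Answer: -15319/9 ≈ -1702.1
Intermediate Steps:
q = 2209/9 (q = (-2*(-1/3) + 15)**2 = (2/3 + 15)**2 = (47/3)**2 = 2209/9 ≈ 245.44)
q*(-7) + 16 = (2209/9)*(-7) + 16 = -15463/9 + 16 = -15319/9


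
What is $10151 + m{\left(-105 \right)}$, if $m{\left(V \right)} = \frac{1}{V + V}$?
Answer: $\frac{2131709}{210} \approx 10151.0$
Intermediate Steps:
$m{\left(V \right)} = \frac{1}{2 V}$
$10151 + m{\left(-105 \right)} = 10151 + \frac{1}{2 \left(-105\right)} = 10151 + \frac{1}{2} \left(- \frac{1}{105}\right) = 10151 - \frac{1}{210} = \frac{2131709}{210}$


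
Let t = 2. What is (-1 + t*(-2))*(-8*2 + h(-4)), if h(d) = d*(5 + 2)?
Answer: 220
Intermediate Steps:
h(d) = 7*d (h(d) = d*7 = 7*d)
(-1 + t*(-2))*(-8*2 + h(-4)) = (-1 + 2*(-2))*(-8*2 + 7*(-4)) = (-1 - 4)*(-16 - 28) = -5*(-44) = 220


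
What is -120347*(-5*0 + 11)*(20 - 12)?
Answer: -10590536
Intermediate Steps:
-120347*(-5*0 + 11)*(20 - 12) = -120347*(0 + 11)*8 = -1323817*8 = -120347*88 = -10590536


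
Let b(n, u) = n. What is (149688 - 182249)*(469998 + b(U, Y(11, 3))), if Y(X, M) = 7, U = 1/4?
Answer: -61214452073/4 ≈ -1.5304e+10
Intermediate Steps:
U = 1/4 ≈ 0.25000
(149688 - 182249)*(469998 + b(U, Y(11, 3))) = (149688 - 182249)*(469998 + 1/4) = -32561*1879993/4 = -61214452073/4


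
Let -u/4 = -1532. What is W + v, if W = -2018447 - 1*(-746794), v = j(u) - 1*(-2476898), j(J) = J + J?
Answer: 1217501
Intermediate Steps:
u = 6128 (u = -4*(-1532) = 6128)
j(J) = 2*J
v = 2489154 (v = 2*6128 - 1*(-2476898) = 12256 + 2476898 = 2489154)
W = -1271653 (W = -2018447 + 746794 = -1271653)
W + v = -1271653 + 2489154 = 1217501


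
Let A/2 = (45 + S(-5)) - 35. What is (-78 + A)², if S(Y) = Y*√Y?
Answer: 2864 + 1160*I*√5 ≈ 2864.0 + 2593.8*I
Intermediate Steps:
S(Y) = Y^(3/2)
A = 20 - 10*I*√5 (A = 2*((45 + (-5)^(3/2)) - 35) = 2*((45 - 5*I*√5) - 35) = 2*(10 - 5*I*√5) = 20 - 10*I*√5 ≈ 20.0 - 22.361*I)
(-78 + A)² = (-78 + (20 - 10*I*√5))² = (-58 - 10*I*√5)²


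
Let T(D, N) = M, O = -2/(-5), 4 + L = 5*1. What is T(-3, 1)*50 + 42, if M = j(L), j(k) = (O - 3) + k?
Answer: -38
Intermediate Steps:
L = 1 (L = -4 + 5*1 = -4 + 5 = 1)
O = ⅖ (O = -2*(-⅕) = ⅖ ≈ 0.40000)
j(k) = -13/5 + k (j(k) = (⅖ - 3) + k = -13/5 + k)
M = -8/5 (M = -13/5 + 1 = -8/5 ≈ -1.6000)
T(D, N) = -8/5
T(-3, 1)*50 + 42 = -8/5*50 + 42 = -80 + 42 = -38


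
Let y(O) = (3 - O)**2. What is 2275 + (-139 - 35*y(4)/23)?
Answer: 49093/23 ≈ 2134.5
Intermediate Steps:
2275 + (-139 - 35*y(4)/23) = 2275 + (-139 - 35*(-3 + 4)**2/23) = 2275 + (-139 - 35*1**2*(1/23)) = 2275 + (-139 - 35*1*(1/23)) = 2275 + (-139 - 35/23) = 2275 - 3232/23 = 49093/23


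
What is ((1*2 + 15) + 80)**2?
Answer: 9409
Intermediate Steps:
((1*2 + 15) + 80)**2 = ((2 + 15) + 80)**2 = (17 + 80)**2 = 97**2 = 9409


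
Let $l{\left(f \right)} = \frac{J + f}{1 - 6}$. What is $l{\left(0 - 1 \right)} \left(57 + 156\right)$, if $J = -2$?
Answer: $\frac{639}{5} \approx 127.8$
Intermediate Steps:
$l{\left(f \right)} = \frac{2}{5} - \frac{f}{5}$ ($l{\left(f \right)} = \frac{-2 + f}{1 - 6} = \frac{-2 + f}{-5} = \left(-2 + f\right) \left(- \frac{1}{5}\right) = \frac{2}{5} - \frac{f}{5}$)
$l{\left(0 - 1 \right)} \left(57 + 156\right) = \left(\frac{2}{5} - \frac{0 - 1}{5}\right) \left(57 + 156\right) = \left(\frac{2}{5} - \frac{0 - 1}{5}\right) 213 = \left(\frac{2}{5} - - \frac{1}{5}\right) 213 = \left(\frac{2}{5} + \frac{1}{5}\right) 213 = \frac{3}{5} \cdot 213 = \frac{639}{5}$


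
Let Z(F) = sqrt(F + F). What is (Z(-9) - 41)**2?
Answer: 1663 - 246*I*sqrt(2) ≈ 1663.0 - 347.9*I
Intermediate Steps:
Z(F) = sqrt(2)*sqrt(F) (Z(F) = sqrt(2*F) = sqrt(2)*sqrt(F))
(Z(-9) - 41)**2 = (sqrt(2)*sqrt(-9) - 41)**2 = (sqrt(2)*(3*I) - 41)**2 = (3*I*sqrt(2) - 41)**2 = (-41 + 3*I*sqrt(2))**2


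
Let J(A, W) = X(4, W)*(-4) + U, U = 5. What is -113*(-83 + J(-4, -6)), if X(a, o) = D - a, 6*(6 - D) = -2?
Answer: 29606/3 ≈ 9868.7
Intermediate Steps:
D = 19/3 (D = 6 - ⅙*(-2) = 6 + ⅓ = 19/3 ≈ 6.3333)
X(a, o) = 19/3 - a
J(A, W) = -13/3 (J(A, W) = (19/3 - 1*4)*(-4) + 5 = (19/3 - 4)*(-4) + 5 = (7/3)*(-4) + 5 = -28/3 + 5 = -13/3)
-113*(-83 + J(-4, -6)) = -113*(-83 - 13/3) = -113*(-262/3) = 29606/3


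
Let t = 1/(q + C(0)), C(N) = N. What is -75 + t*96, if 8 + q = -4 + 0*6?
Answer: -83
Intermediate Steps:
q = -12 (q = -8 + (-4 + 0*6) = -8 + (-4 + 0) = -8 - 4 = -12)
t = -1/12 (t = 1/(-12 + 0) = 1/(-12) = -1/12 ≈ -0.083333)
-75 + t*96 = -75 - 1/12*96 = -75 - 8 = -83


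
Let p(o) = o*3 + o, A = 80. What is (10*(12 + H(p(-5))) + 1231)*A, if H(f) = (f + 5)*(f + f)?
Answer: 588080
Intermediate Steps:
p(o) = 4*o (p(o) = 3*o + o = 4*o)
H(f) = 2*f*(5 + f) (H(f) = (5 + f)*(2*f) = 2*f*(5 + f))
(10*(12 + H(p(-5))) + 1231)*A = (10*(12 + 2*(4*(-5))*(5 + 4*(-5))) + 1231)*80 = (10*(12 + 2*(-20)*(5 - 20)) + 1231)*80 = (10*(12 + 2*(-20)*(-15)) + 1231)*80 = (10*(12 + 600) + 1231)*80 = (10*612 + 1231)*80 = (6120 + 1231)*80 = 7351*80 = 588080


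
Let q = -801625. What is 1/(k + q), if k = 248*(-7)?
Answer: -1/803361 ≈ -1.2448e-6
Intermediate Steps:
k = -1736
1/(k + q) = 1/(-1736 - 801625) = 1/(-803361) = -1/803361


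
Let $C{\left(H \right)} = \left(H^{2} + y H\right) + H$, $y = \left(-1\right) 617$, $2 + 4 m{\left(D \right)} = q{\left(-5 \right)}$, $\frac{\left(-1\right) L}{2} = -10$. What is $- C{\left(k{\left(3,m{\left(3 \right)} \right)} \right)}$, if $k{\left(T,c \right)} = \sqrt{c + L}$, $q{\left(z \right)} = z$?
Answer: $- \frac{73}{4} + 308 \sqrt{73} \approx 2613.3$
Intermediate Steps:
$L = 20$ ($L = \left(-2\right) \left(-10\right) = 20$)
$m{\left(D \right)} = - \frac{7}{4}$ ($m{\left(D \right)} = - \frac{1}{2} + \frac{1}{4} \left(-5\right) = - \frac{1}{2} - \frac{5}{4} = - \frac{7}{4}$)
$y = -617$
$k{\left(T,c \right)} = \sqrt{20 + c}$ ($k{\left(T,c \right)} = \sqrt{c + 20} = \sqrt{20 + c}$)
$C{\left(H \right)} = H^{2} - 616 H$ ($C{\left(H \right)} = \left(H^{2} - 617 H\right) + H = H^{2} - 616 H$)
$- C{\left(k{\left(3,m{\left(3 \right)} \right)} \right)} = - \sqrt{20 - \frac{7}{4}} \left(-616 + \sqrt{20 - \frac{7}{4}}\right) = - \sqrt{\frac{73}{4}} \left(-616 + \sqrt{\frac{73}{4}}\right) = - \frac{\sqrt{73}}{2} \left(-616 + \frac{\sqrt{73}}{2}\right) = - \frac{\sqrt{73} \left(-616 + \frac{\sqrt{73}}{2}\right)}{2}$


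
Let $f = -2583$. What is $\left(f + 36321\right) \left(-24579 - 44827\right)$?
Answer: $-2341619628$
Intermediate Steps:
$\left(f + 36321\right) \left(-24579 - 44827\right) = \left(-2583 + 36321\right) \left(-24579 - 44827\right) = 33738 \left(-69406\right) = -2341619628$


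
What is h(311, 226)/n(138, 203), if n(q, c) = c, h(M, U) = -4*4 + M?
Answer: 295/203 ≈ 1.4532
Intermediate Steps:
h(M, U) = -16 + M
h(311, 226)/n(138, 203) = (-16 + 311)/203 = 295*(1/203) = 295/203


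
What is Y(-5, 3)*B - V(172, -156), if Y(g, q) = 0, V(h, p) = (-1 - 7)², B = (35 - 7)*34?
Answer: -64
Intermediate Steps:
B = 952 (B = 28*34 = 952)
V(h, p) = 64 (V(h, p) = (-8)² = 64)
Y(-5, 3)*B - V(172, -156) = 0*952 - 1*64 = 0 - 64 = -64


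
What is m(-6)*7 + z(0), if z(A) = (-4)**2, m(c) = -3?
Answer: -5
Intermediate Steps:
z(A) = 16
m(-6)*7 + z(0) = -3*7 + 16 = -21 + 16 = -5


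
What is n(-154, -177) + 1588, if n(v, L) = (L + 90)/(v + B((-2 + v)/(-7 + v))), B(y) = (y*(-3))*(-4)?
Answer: 36414143/22922 ≈ 1588.6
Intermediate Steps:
B(y) = 12*y (B(y) = -3*y*(-4) = 12*y)
n(v, L) = (90 + L)/(v + 12*(-2 + v)/(-7 + v)) (n(v, L) = (L + 90)/(v + 12*((-2 + v)/(-7 + v))) = (90 + L)/(v + 12*((-2 + v)/(-7 + v))) = (90 + L)/(v + 12*(-2 + v)/(-7 + v)))
n(-154, -177) + 1588 = (-7 - 154)*(90 - 177)/(-24 + 12*(-154) - 154*(-7 - 154)) + 1588 = -161*(-87)/(-24 - 1848 - 154*(-161)) + 1588 = -161*(-87)/(-24 - 1848 + 24794) + 1588 = -161*(-87)/22922 + 1588 = (1/22922)*(-161)*(-87) + 1588 = 14007/22922 + 1588 = 36414143/22922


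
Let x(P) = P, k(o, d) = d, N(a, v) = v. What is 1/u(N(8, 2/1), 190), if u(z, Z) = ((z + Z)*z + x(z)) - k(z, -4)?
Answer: 1/390 ≈ 0.0025641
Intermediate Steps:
u(z, Z) = 4 + z + z*(Z + z) (u(z, Z) = ((z + Z)*z + z) - 1*(-4) = ((Z + z)*z + z) + 4 = (z*(Z + z) + z) + 4 = (z + z*(Z + z)) + 4 = 4 + z + z*(Z + z))
1/u(N(8, 2/1), 190) = 1/(4 + 2/1 + (2/1)² + 190*(2/1)) = 1/(4 + 2*1 + (2*1)² + 190*(2*1)) = 1/(4 + 2 + 2² + 190*2) = 1/(4 + 2 + 4 + 380) = 1/390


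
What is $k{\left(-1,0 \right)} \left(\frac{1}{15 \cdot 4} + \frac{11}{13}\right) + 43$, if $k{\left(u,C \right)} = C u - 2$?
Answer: $\frac{16097}{390} \approx 41.274$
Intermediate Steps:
$k{\left(u,C \right)} = -2 + C u$
$k{\left(-1,0 \right)} \left(\frac{1}{15 \cdot 4} + \frac{11}{13}\right) + 43 = \left(-2 + 0 \left(-1\right)\right) \left(\frac{1}{15 \cdot 4} + \frac{11}{13}\right) + 43 = \left(-2 + 0\right) \left(\frac{1}{15} \cdot \frac{1}{4} + 11 \cdot \frac{1}{13}\right) + 43 = - 2 \left(\frac{1}{60} + \frac{11}{13}\right) + 43 = \left(-2\right) \frac{673}{780} + 43 = - \frac{673}{390} + 43 = \frac{16097}{390}$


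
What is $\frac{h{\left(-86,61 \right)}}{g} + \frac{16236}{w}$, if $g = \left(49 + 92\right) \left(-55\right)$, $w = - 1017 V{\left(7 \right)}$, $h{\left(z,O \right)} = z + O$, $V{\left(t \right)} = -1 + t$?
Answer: $- \frac{465769}{175263} \approx -2.6575$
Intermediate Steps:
$h{\left(z,O \right)} = O + z$
$w = -6102$ ($w = - 1017 \left(-1 + 7\right) = \left(-1017\right) 6 = -6102$)
$g = -7755$ ($g = 141 \left(-55\right) = -7755$)
$\frac{h{\left(-86,61 \right)}}{g} + \frac{16236}{w} = \frac{61 - 86}{-7755} + \frac{16236}{-6102} = \left(-25\right) \left(- \frac{1}{7755}\right) + 16236 \left(- \frac{1}{6102}\right) = \frac{5}{1551} - \frac{902}{339} = - \frac{465769}{175263}$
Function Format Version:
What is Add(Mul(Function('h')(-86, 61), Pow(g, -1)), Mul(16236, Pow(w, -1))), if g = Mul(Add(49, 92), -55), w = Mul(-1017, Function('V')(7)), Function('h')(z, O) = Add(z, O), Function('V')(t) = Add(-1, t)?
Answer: Rational(-465769, 175263) ≈ -2.6575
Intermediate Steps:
Function('h')(z, O) = Add(O, z)
w = -6102 (w = Mul(-1017, Add(-1, 7)) = Mul(-1017, 6) = -6102)
g = -7755 (g = Mul(141, -55) = -7755)
Add(Mul(Function('h')(-86, 61), Pow(g, -1)), Mul(16236, Pow(w, -1))) = Add(Mul(Add(61, -86), Pow(-7755, -1)), Mul(16236, Pow(-6102, -1))) = Add(Mul(-25, Rational(-1, 7755)), Mul(16236, Rational(-1, 6102))) = Add(Rational(5, 1551), Rational(-902, 339)) = Rational(-465769, 175263)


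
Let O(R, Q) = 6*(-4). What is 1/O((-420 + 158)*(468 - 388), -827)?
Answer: -1/24 ≈ -0.041667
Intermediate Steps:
O(R, Q) = -24
1/O((-420 + 158)*(468 - 388), -827) = 1/(-24) = -1/24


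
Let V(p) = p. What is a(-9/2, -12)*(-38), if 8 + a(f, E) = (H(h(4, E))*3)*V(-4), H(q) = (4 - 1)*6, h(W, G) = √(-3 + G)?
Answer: 8512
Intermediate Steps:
H(q) = 18 (H(q) = 3*6 = 18)
a(f, E) = -224 (a(f, E) = -8 + (18*3)*(-4) = -8 + 54*(-4) = -8 - 216 = -224)
a(-9/2, -12)*(-38) = -224*(-38) = 8512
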